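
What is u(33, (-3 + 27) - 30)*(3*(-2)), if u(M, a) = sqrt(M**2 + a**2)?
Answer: -90*sqrt(5) ≈ -201.25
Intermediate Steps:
u(33, (-3 + 27) - 30)*(3*(-2)) = sqrt(33**2 + ((-3 + 27) - 30)**2)*(3*(-2)) = sqrt(1089 + (24 - 30)**2)*(-6) = sqrt(1089 + (-6)**2)*(-6) = sqrt(1089 + 36)*(-6) = sqrt(1125)*(-6) = (15*sqrt(5))*(-6) = -90*sqrt(5)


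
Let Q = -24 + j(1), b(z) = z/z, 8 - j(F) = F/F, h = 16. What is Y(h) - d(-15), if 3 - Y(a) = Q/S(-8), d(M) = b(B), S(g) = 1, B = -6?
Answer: 19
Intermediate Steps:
j(F) = 7 (j(F) = 8 - F/F = 8 - 1*1 = 8 - 1 = 7)
b(z) = 1
d(M) = 1
Q = -17 (Q = -24 + 7 = -17)
Y(a) = 20 (Y(a) = 3 - (-17)/1 = 3 - (-17) = 3 - 1*(-17) = 3 + 17 = 20)
Y(h) - d(-15) = 20 - 1*1 = 20 - 1 = 19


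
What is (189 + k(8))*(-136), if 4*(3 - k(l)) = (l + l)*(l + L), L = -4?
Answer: -23936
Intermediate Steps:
k(l) = 3 - l*(-4 + l)/2 (k(l) = 3 - (l + l)*(l - 4)/4 = 3 - 2*l*(-4 + l)/4 = 3 - l*(-4 + l)/2)
(189 + k(8))*(-136) = (189 + (3 + 2*8 - ½*8²))*(-136) = (189 + (3 + 16 - ½*64))*(-136) = (189 + (3 + 16 - 32))*(-136) = (189 - 13)*(-136) = 176*(-136) = -23936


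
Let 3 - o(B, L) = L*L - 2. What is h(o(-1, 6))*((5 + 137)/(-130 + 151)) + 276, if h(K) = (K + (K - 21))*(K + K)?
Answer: 736528/21 ≈ 35073.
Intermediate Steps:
o(B, L) = 5 - L² (o(B, L) = 3 - (L*L - 2) = 3 - (L² - 2) = 3 - (-2 + L²) = 3 + (2 - L²) = 5 - L²)
h(K) = 2*K*(-21 + 2*K) (h(K) = (K + (-21 + K))*(2*K) = (-21 + 2*K)*(2*K) = 2*K*(-21 + 2*K))
h(o(-1, 6))*((5 + 137)/(-130 + 151)) + 276 = (2*(5 - 1*6²)*(-21 + 2*(5 - 1*6²)))*((5 + 137)/(-130 + 151)) + 276 = (2*(5 - 1*36)*(-21 + 2*(5 - 1*36)))*(142/21) + 276 = (2*(5 - 36)*(-21 + 2*(5 - 36)))*(142*(1/21)) + 276 = (2*(-31)*(-21 + 2*(-31)))*(142/21) + 276 = (2*(-31)*(-21 - 62))*(142/21) + 276 = (2*(-31)*(-83))*(142/21) + 276 = 5146*(142/21) + 276 = 730732/21 + 276 = 736528/21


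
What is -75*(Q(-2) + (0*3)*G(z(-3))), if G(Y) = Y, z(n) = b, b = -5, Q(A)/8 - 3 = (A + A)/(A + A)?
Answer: -2400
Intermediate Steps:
Q(A) = 32 (Q(A) = 24 + 8*((A + A)/(A + A)) = 24 + 8*((2*A)/((2*A))) = 24 + 8*((2*A)*(1/(2*A))) = 24 + 8*1 = 24 + 8 = 32)
z(n) = -5
-75*(Q(-2) + (0*3)*G(z(-3))) = -75*(32 + (0*3)*(-5)) = -75*(32 + 0*(-5)) = -75*(32 + 0) = -75*32 = -2400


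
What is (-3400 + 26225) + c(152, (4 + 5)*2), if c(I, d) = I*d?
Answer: 25561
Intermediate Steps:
(-3400 + 26225) + c(152, (4 + 5)*2) = (-3400 + 26225) + 152*((4 + 5)*2) = 22825 + 152*(9*2) = 22825 + 152*18 = 22825 + 2736 = 25561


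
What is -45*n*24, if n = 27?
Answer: -29160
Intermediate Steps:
-45*n*24 = -45*27*24 = -1215*24 = -29160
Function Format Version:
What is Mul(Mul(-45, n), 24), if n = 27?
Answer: -29160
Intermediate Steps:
Mul(Mul(-45, n), 24) = Mul(Mul(-45, 27), 24) = Mul(-1215, 24) = -29160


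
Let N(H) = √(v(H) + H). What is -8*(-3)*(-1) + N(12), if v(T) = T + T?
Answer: -18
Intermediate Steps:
v(T) = 2*T
N(H) = √3*√H (N(H) = √(2*H + H) = √(3*H) = √3*√H)
-8*(-3)*(-1) + N(12) = -8*(-3)*(-1) + √3*√12 = 24*(-1) + √3*(2*√3) = -24 + 6 = -18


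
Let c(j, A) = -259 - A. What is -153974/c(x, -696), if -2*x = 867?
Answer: -153974/437 ≈ -352.34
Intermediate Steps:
x = -867/2 (x = -1/2*867 = -867/2 ≈ -433.50)
-153974/c(x, -696) = -153974/(-259 - 1*(-696)) = -153974/(-259 + 696) = -153974/437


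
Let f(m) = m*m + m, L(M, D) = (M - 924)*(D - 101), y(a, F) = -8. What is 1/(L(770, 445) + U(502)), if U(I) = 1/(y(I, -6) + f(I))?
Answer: -252498/13376334047 ≈ -1.8876e-5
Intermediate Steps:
L(M, D) = (-924 + M)*(-101 + D)
f(m) = m + m² (f(m) = m² + m = m + m²)
U(I) = 1/(-8 + I*(1 + I))
1/(L(770, 445) + U(502)) = 1/((93324 - 924*445 - 101*770 + 445*770) + 1/(-8 + 502*(1 + 502))) = 1/((93324 - 411180 - 77770 + 342650) + 1/(-8 + 502*503)) = 1/(-52976 + 1/(-8 + 252506)) = 1/(-52976 + 1/252498) = 1/(-13376334047/252498) = -252498/13376334047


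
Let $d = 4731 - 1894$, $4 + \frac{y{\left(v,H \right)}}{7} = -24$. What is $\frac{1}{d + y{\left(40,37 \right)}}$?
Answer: $\frac{1}{2641} \approx 0.00037864$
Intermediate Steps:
$y{\left(v,H \right)} = -196$ ($y{\left(v,H \right)} = -28 + 7 \left(-24\right) = -28 - 168 = -196$)
$d = 2837$
$\frac{1}{d + y{\left(40,37 \right)}} = \frac{1}{2837 - 196} = \frac{1}{2641}$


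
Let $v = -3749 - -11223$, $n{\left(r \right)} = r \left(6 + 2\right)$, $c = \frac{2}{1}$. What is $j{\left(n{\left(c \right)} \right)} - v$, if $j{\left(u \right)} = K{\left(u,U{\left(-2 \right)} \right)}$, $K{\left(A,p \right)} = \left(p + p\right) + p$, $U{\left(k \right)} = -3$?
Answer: $-7483$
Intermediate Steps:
$c = 2$ ($c = 2 \cdot 1 = 2$)
$n{\left(r \right)} = 8 r$ ($n{\left(r \right)} = r 8 = 8 r$)
$K{\left(A,p \right)} = 3 p$ ($K{\left(A,p \right)} = 2 p + p = 3 p$)
$j{\left(u \right)} = -9$ ($j{\left(u \right)} = 3 \left(-3\right) = -9$)
$v = 7474$ ($v = -3749 + 11223 = 7474$)
$j{\left(n{\left(c \right)} \right)} - v = -9 - 7474 = -7483$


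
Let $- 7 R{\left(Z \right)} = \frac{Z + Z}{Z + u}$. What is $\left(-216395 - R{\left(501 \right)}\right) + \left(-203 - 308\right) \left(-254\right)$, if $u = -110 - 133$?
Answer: $- \frac{26066734}{301} \approx -86601.0$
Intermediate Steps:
$u = -243$ ($u = -110 - 133 = -243$)
$R{\left(Z \right)} = - \frac{2 Z}{7 \left(-243 + Z\right)}$ ($R{\left(Z \right)} = - \frac{\left(Z + Z\right) \frac{1}{Z - 243}}{7} = - \frac{2 Z \frac{1}{-243 + Z}}{7} = - \frac{2 Z}{7 \left(-243 + Z\right)}$)
$\left(-216395 - R{\left(501 \right)}\right) + \left(-203 - 308\right) \left(-254\right) = \left(-216395 - \left(-2\right) 501 \frac{1}{-1701 + 7 \cdot 501}\right) + \left(-203 - 308\right) \left(-254\right) = \left(-216395 - \left(-2\right) 501 \frac{1}{-1701 + 3507}\right) - -129794 = \left(-216395 - \left(-2\right) 501 \cdot \frac{1}{1806}\right) + 129794 = \left(-216395 - - \frac{167}{301}\right) + 129794 = \left(-216395 + \frac{167}{301}\right) + 129794 = - \frac{65134728}{301} + 129794 = - \frac{26066734}{301}$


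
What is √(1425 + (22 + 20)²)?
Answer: √3189 ≈ 56.471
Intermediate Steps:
√(1425 + (22 + 20)²) = √(1425 + 42²) = √(1425 + 1764) = √3189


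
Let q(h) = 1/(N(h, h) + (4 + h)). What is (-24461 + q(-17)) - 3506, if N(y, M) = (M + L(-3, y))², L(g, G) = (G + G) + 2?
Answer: -66785195/2388 ≈ -27967.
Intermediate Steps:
L(g, G) = 2 + 2*G (L(g, G) = 2*G + 2 = 2 + 2*G)
N(y, M) = (2 + M + 2*y)² (N(y, M) = (M + (2 + 2*y))² = (2 + M + 2*y)²)
q(h) = 1/(4 + h + (2 + 3*h)²) (q(h) = 1/((2 + h + 2*h)² + (4 + h)) = 1/((2 + 3*h)² + (4 + h)) = 1/(4 + h + (2 + 3*h)²))
(-24461 + q(-17)) - 3506 = (-24461 + 1/(4 - 17 + (2 + 3*(-17))²)) - 3506 = (-24461 + 1/(4 - 17 + (2 - 51)²)) - 3506 = (-24461 + 1/(4 - 17 + (-49)²)) - 3506 = (-24461 + 1/(4 - 17 + 2401)) - 3506 = (-24461 + 1/2388) - 3506 = -58412867/2388 - 3506 = -66785195/2388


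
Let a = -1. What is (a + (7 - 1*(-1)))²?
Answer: 49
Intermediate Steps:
(a + (7 - 1*(-1)))² = (-1 + (7 - 1*(-1)))² = (-1 + (7 + 1))² = (-1 + 8)² = 7² = 49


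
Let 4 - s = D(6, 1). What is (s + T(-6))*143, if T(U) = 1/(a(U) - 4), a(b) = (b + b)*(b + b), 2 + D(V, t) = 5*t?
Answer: 20163/140 ≈ 144.02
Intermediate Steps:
D(V, t) = -2 + 5*t
a(b) = 4*b² (a(b) = (2*b)*(2*b) = 4*b²)
s = 1 (s = 4 - (-2 + 5*1) = 4 - (-2 + 5) = 4 - 1*3 = 4 - 3 = 1)
T(U) = 1/(-4 + 4*U²) (T(U) = 1/(4*U² - 4) = 1/(-4 + 4*U²))
(s + T(-6))*143 = (1 + 1/(4*(-1 + (-6)²)))*143 = (1 + 1/(4*(-1 + 36)))*143 = (1 + (¼)/35)*143 = (1 + (¼)*(1/35))*143 = (1 + 1/140)*143 = (141/140)*143 = 20163/140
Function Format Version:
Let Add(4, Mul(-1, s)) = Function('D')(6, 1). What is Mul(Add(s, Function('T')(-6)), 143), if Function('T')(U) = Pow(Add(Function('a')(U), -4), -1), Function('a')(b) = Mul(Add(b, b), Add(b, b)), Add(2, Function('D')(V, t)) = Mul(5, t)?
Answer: Rational(20163, 140) ≈ 144.02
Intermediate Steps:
Function('D')(V, t) = Add(-2, Mul(5, t))
Function('a')(b) = Mul(4, Pow(b, 2)) (Function('a')(b) = Mul(Mul(2, b), Mul(2, b)) = Mul(4, Pow(b, 2)))
s = 1 (s = Add(4, Mul(-1, Add(-2, Mul(5, 1)))) = Add(4, Mul(-1, Add(-2, 5))) = Add(4, Mul(-1, 3)) = Add(4, -3) = 1)
Function('T')(U) = Pow(Add(-4, Mul(4, Pow(U, 2))), -1) (Function('T')(U) = Pow(Add(Mul(4, Pow(U, 2)), -4), -1) = Pow(Add(-4, Mul(4, Pow(U, 2))), -1))
Mul(Add(s, Function('T')(-6)), 143) = Mul(Add(1, Mul(Rational(1, 4), Pow(Add(-1, Pow(-6, 2)), -1))), 143) = Mul(Add(1, Mul(Rational(1, 4), Pow(Add(-1, 36), -1))), 143) = Mul(Add(1, Mul(Rational(1, 4), Pow(35, -1))), 143) = Mul(Add(1, Mul(Rational(1, 4), Rational(1, 35))), 143) = Mul(Add(1, Rational(1, 140)), 143) = Mul(Rational(141, 140), 143) = Rational(20163, 140)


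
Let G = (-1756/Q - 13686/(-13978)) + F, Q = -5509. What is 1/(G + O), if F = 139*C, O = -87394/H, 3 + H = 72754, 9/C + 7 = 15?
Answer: 3201243628744/500903666419731 ≈ 0.0063909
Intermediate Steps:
C = 9/8 (C = 9/(-7 + 15) = 9/8 ≈ 1.1250)
H = 72751 (H = -3 + 72754 = 72751)
O = -87394/72751 ≈ -1.2013
F = 1251/8 (F = 139*(9/8) = 1251/8 ≈ 156.38)
G = 48566269819/308019208 (G = (-1756/(-5509) - 13686/(-13978)) + 1251/8 = (-1756*(-1/5509) - 13686*(-1/13978)) + 1251/8 = (1756/5509 + 6843/6989) + 1251/8 = 49970771/38502401 + 1251/8 = 48566269819/308019208 ≈ 157.67)
1/(G + O) = 1/(48566269819/308019208 - 87394/72751) = 1/(500903666419731/3201243628744) = 3201243628744/500903666419731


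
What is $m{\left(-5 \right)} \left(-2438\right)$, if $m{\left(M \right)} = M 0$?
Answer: $0$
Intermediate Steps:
$m{\left(M \right)} = 0$
$m{\left(-5 \right)} \left(-2438\right) = 0 \left(-2438\right) = 0$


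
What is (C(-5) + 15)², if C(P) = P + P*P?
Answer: 1225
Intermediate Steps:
C(P) = P + P²
(C(-5) + 15)² = (-5*(1 - 5) + 15)² = (-5*(-4) + 15)² = (20 + 15)² = 35² = 1225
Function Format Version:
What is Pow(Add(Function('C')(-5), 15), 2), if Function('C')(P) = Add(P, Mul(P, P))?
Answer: 1225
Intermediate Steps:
Function('C')(P) = Add(P, Pow(P, 2))
Pow(Add(Function('C')(-5), 15), 2) = Pow(Add(Mul(-5, Add(1, -5)), 15), 2) = Pow(Add(Mul(-5, -4), 15), 2) = Pow(Add(20, 15), 2) = Pow(35, 2) = 1225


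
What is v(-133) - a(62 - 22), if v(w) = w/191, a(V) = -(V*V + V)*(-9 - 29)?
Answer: -11903253/191 ≈ -62321.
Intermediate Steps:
a(V) = 38*V + 38*V² (a(V) = -(V² + V)*(-38) = -(V + V²)*(-38) = -(-38*V - 38*V²) = 38*V + 38*V²)
v(w) = w/191 (v(w) = w*(1/191) = w/191)
v(-133) - a(62 - 22) = (1/191)*(-133) - 38*(62 - 22)*(1 + (62 - 22)) = -133/191 - 38*40*(1 + 40) = -133/191 - 38*40*41 = -133/191 - 1*62320 = -133/191 - 62320 = -11903253/191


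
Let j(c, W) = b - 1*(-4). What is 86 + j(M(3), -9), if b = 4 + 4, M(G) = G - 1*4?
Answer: 98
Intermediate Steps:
M(G) = -4 + G (M(G) = G - 4 = -4 + G)
b = 8
j(c, W) = 12 (j(c, W) = 8 - 1*(-4) = 8 + 4 = 12)
86 + j(M(3), -9) = 86 + 12 = 98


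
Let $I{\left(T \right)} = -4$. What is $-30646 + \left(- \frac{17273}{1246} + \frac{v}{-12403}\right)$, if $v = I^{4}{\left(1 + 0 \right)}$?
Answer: $- \frac{473822069143}{15454138} \approx -30660.0$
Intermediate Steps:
$v = 256$ ($v = \left(-4\right)^{4} = 256$)
$-30646 + \left(- \frac{17273}{1246} + \frac{v}{-12403}\right) = -30646 + \left(- \frac{17273}{1246} + \frac{256}{-12403}\right) = -30646 + \left(\left(-17273\right) \frac{1}{1246} + 256 \left(- \frac{1}{12403}\right)\right) = -30646 - \frac{214555995}{15454138} = - \frac{473822069143}{15454138}$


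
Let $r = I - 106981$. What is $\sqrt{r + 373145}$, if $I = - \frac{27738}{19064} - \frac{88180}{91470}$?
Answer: $\frac{\sqrt{505837242977895530637}}{43594602} \approx 515.91$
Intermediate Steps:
$I = - \frac{210912919}{87189204}$ ($I = \left(-27738\right) \frac{1}{19064} - \frac{8818}{9147} = - \frac{13869}{9532} - \frac{8818}{9147} = - \frac{210912919}{87189204} \approx -2.419$)
$r = - \frac{9327799146043}{87189204}$ ($r = - \frac{210912919}{87189204} - 106981 = - \frac{9327799146043}{87189204} \approx -1.0698 \cdot 10^{5}$)
$\sqrt{r + 373145} = \sqrt{- \frac{9327799146043}{87189204} + 373145} = \sqrt{\frac{23206416380537}{87189204}} = \frac{\sqrt{505837242977895530637}}{43594602}$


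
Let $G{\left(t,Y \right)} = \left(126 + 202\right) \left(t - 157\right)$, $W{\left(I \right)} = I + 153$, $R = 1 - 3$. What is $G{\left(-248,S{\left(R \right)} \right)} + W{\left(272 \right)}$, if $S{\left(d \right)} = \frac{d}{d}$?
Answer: $-132415$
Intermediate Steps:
$R = -2$
$S{\left(d \right)} = 1$
$W{\left(I \right)} = 153 + I$
$G{\left(t,Y \right)} = -51496 + 328 t$ ($G{\left(t,Y \right)} = 328 \left(-157 + t\right) = -51496 + 328 t$)
$G{\left(-248,S{\left(R \right)} \right)} + W{\left(272 \right)} = \left(-51496 + 328 \left(-248\right)\right) + \left(153 + 272\right) = \left(-51496 - 81344\right) + 425 = -132840 + 425 = -132415$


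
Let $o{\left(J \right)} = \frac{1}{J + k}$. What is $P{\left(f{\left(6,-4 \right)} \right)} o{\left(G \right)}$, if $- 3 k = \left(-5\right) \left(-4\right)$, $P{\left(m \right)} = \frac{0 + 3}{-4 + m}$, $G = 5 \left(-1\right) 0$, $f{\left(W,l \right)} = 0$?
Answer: $\frac{9}{80} \approx 0.1125$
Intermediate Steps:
$G = 0$ ($G = \left(-5\right) 0 = 0$)
$P{\left(m \right)} = \frac{3}{-4 + m}$
$k = - \frac{20}{3}$ ($k = - \frac{\left(-5\right) \left(-4\right)}{3} = \left(- \frac{1}{3}\right) 20 = - \frac{20}{3} \approx -6.6667$)
$o{\left(J \right)} = \frac{1}{- \frac{20}{3} + J}$ ($o{\left(J \right)} = \frac{1}{J - \frac{20}{3}} = \frac{1}{- \frac{20}{3} + J}$)
$P{\left(f{\left(6,-4 \right)} \right)} o{\left(G \right)} = \frac{3}{-4 + 0} \frac{3}{-20 + 3 \cdot 0} = \frac{3}{-4} \frac{3}{-20 + 0} = 3 \left(- \frac{1}{4}\right) \frac{3}{-20} = - \frac{3 \cdot 3 \left(- \frac{1}{20}\right)}{4} = \left(- \frac{3}{4}\right) \left(- \frac{3}{20}\right) = \frac{9}{80}$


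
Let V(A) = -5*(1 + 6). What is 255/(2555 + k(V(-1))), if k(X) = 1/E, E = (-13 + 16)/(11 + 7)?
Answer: 255/2561 ≈ 0.099571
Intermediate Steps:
E = 1/6 (E = 3/18 = 3*(1/18) = 1/6 ≈ 0.16667)
V(A) = -35 (V(A) = -5*7 = -35)
k(X) = 6 (k(X) = 1/(1/6) = 6)
255/(2555 + k(V(-1))) = 255/(2555 + 6) = 255/2561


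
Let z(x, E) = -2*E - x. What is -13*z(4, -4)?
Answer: -52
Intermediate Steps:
z(x, E) = -x - 2*E
-13*z(4, -4) = -13*(-1*4 - 2*(-4)) = -13*(-4 + 8) = -13*4 = -52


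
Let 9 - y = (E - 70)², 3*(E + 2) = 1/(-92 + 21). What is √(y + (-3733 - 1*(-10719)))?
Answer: √82132586/213 ≈ 42.548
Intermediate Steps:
E = -427/213 (E = -2 + 1/(3*(-92 + 21)) = -2 + (⅓)/(-71) = -2 + (⅓)*(-1/71) = -2 - 1/213 = -427/213 ≈ -2.0047)
y = -234815248/45369 (y = 9 - (-427/213 - 70)² = 9 - (-15337/213)² = 9 - 1*235223569/45369 = 9 - 235223569/45369 = -234815248/45369 ≈ -5175.7)
√(y + (-3733 - 1*(-10719))) = √(-234815248/45369 + (-3733 - 1*(-10719))) = √(-234815248/45369 + (-3733 + 10719)) = √(-234815248/45369 + 6986) = √(82132586/45369) = √82132586/213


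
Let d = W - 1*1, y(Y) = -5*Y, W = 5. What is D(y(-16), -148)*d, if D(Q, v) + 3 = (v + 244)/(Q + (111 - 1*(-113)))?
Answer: -204/19 ≈ -10.737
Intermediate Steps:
D(Q, v) = -3 + (244 + v)/(224 + Q) (D(Q, v) = -3 + (v + 244)/(Q + (111 - 1*(-113))) = -3 + (244 + v)/(Q + (111 + 113)) = -3 + (244 + v)/(Q + 224) = -3 + (244 + v)/(224 + Q))
d = 4 (d = 5 - 1*1 = 5 - 1 = 4)
D(y(-16), -148)*d = ((-428 - 148 - (-15)*(-16))/(224 - 5*(-16)))*4 = ((-428 - 148 - 3*80)/(224 + 80))*4 = ((-428 - 148 - 240)/304)*4 = ((1/304)*(-816))*4 = -51/19*4 = -204/19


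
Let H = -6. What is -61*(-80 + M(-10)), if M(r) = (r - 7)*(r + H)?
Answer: -11712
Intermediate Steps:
M(r) = (-7 + r)*(-6 + r) (M(r) = (r - 7)*(r - 6) = (-7 + r)*(-6 + r))
-61*(-80 + M(-10)) = -61*(-80 + (42 + (-10)² - 13*(-10))) = -61*(-80 + (42 + 100 + 130)) = -61*(-80 + 272) = -61*192 = -11712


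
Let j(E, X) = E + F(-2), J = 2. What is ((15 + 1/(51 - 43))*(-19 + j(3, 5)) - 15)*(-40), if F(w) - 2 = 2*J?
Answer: 6650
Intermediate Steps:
F(w) = 6 (F(w) = 2 + 2*2 = 2 + 4 = 6)
j(E, X) = 6 + E (j(E, X) = E + 6 = 6 + E)
((15 + 1/(51 - 43))*(-19 + j(3, 5)) - 15)*(-40) = ((15 + 1/(51 - 43))*(-19 + (6 + 3)) - 15)*(-40) = ((15 + 1/8)*(-19 + 9) - 15)*(-40) = ((15 + ⅛)*(-10) - 15)*(-40) = ((121/8)*(-10) - 15)*(-40) = (-605/4 - 15)*(-40) = -665/4*(-40) = 6650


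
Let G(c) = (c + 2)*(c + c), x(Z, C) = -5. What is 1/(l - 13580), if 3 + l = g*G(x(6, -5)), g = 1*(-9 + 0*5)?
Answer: -1/13853 ≈ -7.2187e-5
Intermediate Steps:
G(c) = 2*c*(2 + c) (G(c) = (2 + c)*(2*c) = 2*c*(2 + c))
g = -9 (g = 1*(-9 + 0) = 1*(-9) = -9)
l = -273 (l = -3 - 18*(-5)*(2 - 5) = -3 - 18*(-5)*(-3) = -3 - 9*30 = -3 - 270 = -273)
1/(l - 13580) = 1/(-273 - 13580) = 1/(-13853) = -1/13853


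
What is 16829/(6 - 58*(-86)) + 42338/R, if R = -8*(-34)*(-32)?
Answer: -16239089/10866944 ≈ -1.4944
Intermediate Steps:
R = -8704 (R = 272*(-32) = -8704)
16829/(6 - 58*(-86)) + 42338/R = 16829/(6 - 58*(-86)) + 42338/(-8704) = 16829/(6 + 4988) + 42338*(-1/8704) = 16829/4994 - 21169/4352 = -16239089/10866944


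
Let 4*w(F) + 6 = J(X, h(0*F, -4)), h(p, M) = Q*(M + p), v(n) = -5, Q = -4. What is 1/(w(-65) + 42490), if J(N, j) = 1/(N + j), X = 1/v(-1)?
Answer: 316/13426371 ≈ 2.3536e-5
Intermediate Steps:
X = -⅕ (X = 1/(-5) = -⅕ ≈ -0.20000)
h(p, M) = -4*M - 4*p (h(p, M) = -4*(M + p) = -4*M - 4*p)
w(F) = -469/316 (w(F) = -3/2 + 1/(4*(-⅕ + (-4*(-4) - 0*F))) = -3/2 + 1/(4*(-⅕ + (16 - 4*0))) = -3/2 + 1/(4*(-⅕ + (16 + 0))) = -3/2 + 1/(4*(-⅕ + 16)) = -3/2 + 1/(4*(79/5)) = -3/2 + (¼)*(5/79) = -3/2 + 5/316 = -469/316)
1/(w(-65) + 42490) = 1/(-469/316 + 42490) = 1/(13426371/316) = 316/13426371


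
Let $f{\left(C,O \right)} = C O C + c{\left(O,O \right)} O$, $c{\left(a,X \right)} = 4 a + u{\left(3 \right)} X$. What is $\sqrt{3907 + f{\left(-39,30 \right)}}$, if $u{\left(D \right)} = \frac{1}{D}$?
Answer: $\sqrt{53437} \approx 231.16$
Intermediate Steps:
$c{\left(a,X \right)} = 4 a + \frac{X}{3}$
$f{\left(C,O \right)} = \frac{13 O^{2}}{3} + O C^{2}$ ($f{\left(C,O \right)} = C O C + \left(4 O + \frac{O}{3}\right) O = O C^{2} + \frac{13 O}{3} O = O C^{2} + \frac{13 O^{2}}{3} = \frac{13 O^{2}}{3} + O C^{2}$)
$\sqrt{3907 + f{\left(-39,30 \right)}} = \sqrt{3907 + \frac{1}{3} \cdot 30 \left(3 \left(-39\right)^{2} + 13 \cdot 30\right)} = \sqrt{3907 + \frac{1}{3} \cdot 30 \left(3 \cdot 1521 + 390\right)} = \sqrt{3907 + \frac{1}{3} \cdot 30 \left(4563 + 390\right)} = \sqrt{3907 + \frac{1}{3} \cdot 30 \cdot 4953} = \sqrt{3907 + 49530} = \sqrt{53437}$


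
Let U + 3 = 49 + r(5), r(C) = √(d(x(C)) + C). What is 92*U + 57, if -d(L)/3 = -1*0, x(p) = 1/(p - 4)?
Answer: 4289 + 92*√5 ≈ 4494.7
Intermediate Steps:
x(p) = 1/(-4 + p)
d(L) = 0 (d(L) = -(-3)*0 = -3*0 = 0)
r(C) = √C (r(C) = √(0 + C) = √C)
U = 46 + √5 (U = -3 + (49 + √5) = 46 + √5 ≈ 48.236)
92*U + 57 = 92*(46 + √5) + 57 = (4232 + 92*√5) + 57 = 4289 + 92*√5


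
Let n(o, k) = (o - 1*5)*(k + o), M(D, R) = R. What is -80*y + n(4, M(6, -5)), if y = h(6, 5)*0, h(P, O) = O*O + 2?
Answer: 1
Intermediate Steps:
h(P, O) = 2 + O**2 (h(P, O) = O**2 + 2 = 2 + O**2)
n(o, k) = (-5 + o)*(k + o) (n(o, k) = (o - 5)*(k + o) = (-5 + o)*(k + o))
y = 0 (y = (2 + 5**2)*0 = (2 + 25)*0 = 27*0 = 0)
-80*y + n(4, M(6, -5)) = -80*0 + (4**2 - 5*(-5) - 5*4 - 5*4) = 0 + (16 + 25 - 20 - 20) = 0 + 1 = 1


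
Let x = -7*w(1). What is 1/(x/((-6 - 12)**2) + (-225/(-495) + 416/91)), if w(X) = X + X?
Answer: 12474/62155 ≈ 0.20069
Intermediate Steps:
w(X) = 2*X
x = -14 ≈ -14.000
1/(x/((-6 - 12)**2) + (-225/(-495) + 416/91)) = 1/(-14/(-6 - 12)**2 + (-225/(-495) + 416/91)) = 1/(-14/((-18)**2) + (-225*(-1/495) + 416*(1/91))) = 1/(-14/324 + (5/11 + 32/7)) = 1/(-14*1/324 + 387/77) = 1/(-7/162 + 387/77) = 1/(62155/12474) = 12474/62155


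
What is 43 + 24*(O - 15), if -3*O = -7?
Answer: -261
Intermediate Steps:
O = 7/3 (O = -⅓*(-7) = 7/3 ≈ 2.3333)
43 + 24*(O - 15) = 43 + 24*(7/3 - 15) = 43 + 24*(-38/3) = 43 - 304 = -261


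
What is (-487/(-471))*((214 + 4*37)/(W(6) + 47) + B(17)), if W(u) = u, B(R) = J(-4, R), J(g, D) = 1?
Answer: 202105/24963 ≈ 8.0962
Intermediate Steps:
B(R) = 1
(-487/(-471))*((214 + 4*37)/(W(6) + 47) + B(17)) = (-487/(-471))*((214 + 4*37)/(6 + 47) + 1) = (-487*(-1/471))*((214 + 148)/53 + 1) = 487*(362*(1/53) + 1)/471 = 487*(362/53 + 1)/471 = (487/471)*(415/53) = 202105/24963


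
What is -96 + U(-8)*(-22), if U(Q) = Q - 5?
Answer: 190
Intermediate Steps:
U(Q) = -5 + Q
-96 + U(-8)*(-22) = -96 + (-5 - 8)*(-22) = -96 - 13*(-22) = -96 + 286 = 190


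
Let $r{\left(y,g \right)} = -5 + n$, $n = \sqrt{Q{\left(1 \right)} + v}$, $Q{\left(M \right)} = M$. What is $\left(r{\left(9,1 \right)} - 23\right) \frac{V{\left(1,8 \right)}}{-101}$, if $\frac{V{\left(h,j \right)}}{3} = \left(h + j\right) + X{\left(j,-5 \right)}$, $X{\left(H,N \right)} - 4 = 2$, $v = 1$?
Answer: $\frac{1260}{101} - \frac{45 \sqrt{2}}{101} \approx 11.845$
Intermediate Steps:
$X{\left(H,N \right)} = 6$ ($X{\left(H,N \right)} = 4 + 2 = 6$)
$V{\left(h,j \right)} = 18 + 3 h + 3 j$ ($V{\left(h,j \right)} = 3 \left(\left(h + j\right) + 6\right) = 3 \left(6 + h + j\right) = 18 + 3 h + 3 j$)
$n = \sqrt{2}$ ($n = \sqrt{1 + 1} = \sqrt{2} \approx 1.4142$)
$r{\left(y,g \right)} = -5 + \sqrt{2}$
$\left(r{\left(9,1 \right)} - 23\right) \frac{V{\left(1,8 \right)}}{-101} = \left(\left(-5 + \sqrt{2}\right) - 23\right) \frac{18 + 3 \cdot 1 + 3 \cdot 8}{-101} = \left(-28 + \sqrt{2}\right) \left(18 + 3 + 24\right) \left(- \frac{1}{101}\right) = \left(-28 + \sqrt{2}\right) 45 \left(- \frac{1}{101}\right) = \left(-28 + \sqrt{2}\right) \left(- \frac{45}{101}\right) = \frac{1260}{101} - \frac{45 \sqrt{2}}{101}$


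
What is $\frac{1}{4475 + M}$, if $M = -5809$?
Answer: $- \frac{1}{1334} \approx -0.00074963$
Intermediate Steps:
$\frac{1}{4475 + M} = \frac{1}{4475 - 5809} = \frac{1}{-1334} = - \frac{1}{1334}$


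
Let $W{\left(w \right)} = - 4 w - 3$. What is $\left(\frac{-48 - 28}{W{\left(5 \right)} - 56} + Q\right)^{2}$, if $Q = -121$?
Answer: $\frac{89927289}{6241} \approx 14409.0$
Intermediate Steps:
$W{\left(w \right)} = -3 - 4 w$
$\left(\frac{-48 - 28}{W{\left(5 \right)} - 56} + Q\right)^{2} = \left(\frac{-48 - 28}{\left(-3 - 20\right) - 56} - 121\right)^{2} = \left(- \frac{76}{\left(-3 - 20\right) - 56} - 121\right)^{2} = \left(- \frac{76}{-23 - 56} - 121\right)^{2} = \left(- \frac{76}{-79} - 121\right)^{2} = \left(\left(-76\right) \left(- \frac{1}{79}\right) - 121\right)^{2} = \left(\frac{76}{79} - 121\right)^{2} = \left(- \frac{9483}{79}\right)^{2} = \frac{89927289}{6241}$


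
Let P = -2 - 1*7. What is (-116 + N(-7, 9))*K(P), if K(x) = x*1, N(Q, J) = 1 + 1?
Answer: 1026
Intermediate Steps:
P = -9 (P = -2 - 7 = -9)
N(Q, J) = 2
K(x) = x
(-116 + N(-7, 9))*K(P) = (-116 + 2)*(-9) = -114*(-9) = 1026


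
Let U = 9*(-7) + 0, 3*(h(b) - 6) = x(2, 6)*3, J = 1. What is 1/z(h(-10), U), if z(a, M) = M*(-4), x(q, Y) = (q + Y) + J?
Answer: 1/252 ≈ 0.0039683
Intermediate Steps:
x(q, Y) = 1 + Y + q (x(q, Y) = (q + Y) + 1 = (Y + q) + 1 = 1 + Y + q)
h(b) = 15 (h(b) = 6 + ((1 + 6 + 2)*3)/3 = 6 + (9*3)/3 = 6 + (⅓)*27 = 6 + 9 = 15)
U = -63 (U = -63 + 0 = -63)
z(a, M) = -4*M
1/z(h(-10), U) = 1/(-4*(-63)) = 1/252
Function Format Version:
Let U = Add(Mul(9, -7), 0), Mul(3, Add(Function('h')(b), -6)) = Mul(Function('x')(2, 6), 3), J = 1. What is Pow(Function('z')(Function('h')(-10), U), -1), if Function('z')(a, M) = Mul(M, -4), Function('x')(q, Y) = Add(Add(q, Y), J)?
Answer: Rational(1, 252) ≈ 0.0039683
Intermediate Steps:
Function('x')(q, Y) = Add(1, Y, q) (Function('x')(q, Y) = Add(Add(q, Y), 1) = Add(Add(Y, q), 1) = Add(1, Y, q))
Function('h')(b) = 15 (Function('h')(b) = Add(6, Mul(Rational(1, 3), Mul(Add(1, 6, 2), 3))) = Add(6, Mul(Rational(1, 3), Mul(9, 3))) = Add(6, Mul(Rational(1, 3), 27)) = Add(6, 9) = 15)
U = -63 (U = Add(-63, 0) = -63)
Function('z')(a, M) = Mul(-4, M)
Pow(Function('z')(Function('h')(-10), U), -1) = Pow(Mul(-4, -63), -1) = Pow(252, -1) = Rational(1, 252)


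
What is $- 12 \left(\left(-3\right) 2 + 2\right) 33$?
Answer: $1584$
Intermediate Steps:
$- 12 \left(\left(-3\right) 2 + 2\right) 33 = - 12 \left(-6 + 2\right) 33 = \left(-12\right) \left(-4\right) 33 = 48 \cdot 33 = 1584$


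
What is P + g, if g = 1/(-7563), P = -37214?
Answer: -281449483/7563 ≈ -37214.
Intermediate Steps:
g = -1/7563 ≈ -0.00013222
P + g = -37214 - 1/7563 = -281449483/7563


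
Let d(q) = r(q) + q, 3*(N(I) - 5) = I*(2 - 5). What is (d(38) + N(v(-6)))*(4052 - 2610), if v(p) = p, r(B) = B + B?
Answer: 180250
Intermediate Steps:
r(B) = 2*B
N(I) = 5 - I (N(I) = 5 + (I*(2 - 5))/3 = 5 + (I*(-3))/3 = 5 + (-3*I)/3 = 5 - I)
d(q) = 3*q (d(q) = 2*q + q = 3*q)
(d(38) + N(v(-6)))*(4052 - 2610) = (3*38 + (5 - 1*(-6)))*(4052 - 2610) = (114 + (5 + 6))*1442 = (114 + 11)*1442 = 125*1442 = 180250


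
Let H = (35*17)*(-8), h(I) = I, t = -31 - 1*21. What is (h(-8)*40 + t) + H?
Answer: -5132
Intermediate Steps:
t = -52 (t = -31 - 21 = -52)
H = -4760 (H = 595*(-8) = -4760)
(h(-8)*40 + t) + H = (-8*40 - 52) - 4760 = (-320 - 52) - 4760 = -372 - 4760 = -5132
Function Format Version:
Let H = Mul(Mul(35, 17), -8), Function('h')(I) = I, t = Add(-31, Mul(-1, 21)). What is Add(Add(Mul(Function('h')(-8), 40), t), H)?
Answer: -5132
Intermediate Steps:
t = -52 (t = Add(-31, -21) = -52)
H = -4760 (H = Mul(595, -8) = -4760)
Add(Add(Mul(Function('h')(-8), 40), t), H) = Add(Add(Mul(-8, 40), -52), -4760) = Add(Add(-320, -52), -4760) = Add(-372, -4760) = -5132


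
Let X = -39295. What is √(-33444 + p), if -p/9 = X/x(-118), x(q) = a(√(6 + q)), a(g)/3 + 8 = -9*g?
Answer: √(-33444 + 353655/(-24 - 108*I*√7)) ≈ 3.354 + 183.19*I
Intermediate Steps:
a(g) = -24 - 27*g (a(g) = -24 + 3*(-9*g) = -24 - 27*g)
x(q) = -24 - 27*√(6 + q)
p = 353655/(-24 - 108*I*√7) (p = -(-353655)/(-24 - 27*√(6 - 118)) = -(-353655)/(-24 - 108*I*√7) = 353655/(-24 - 108*I*√7) ≈ -103.23 + 1229.0*I)
√(-33444 + p) = √(-33444 + (-117885/1142 + 1060965*I*√7/2284)) = √(-38310933/1142 + 1060965*I*√7/2284)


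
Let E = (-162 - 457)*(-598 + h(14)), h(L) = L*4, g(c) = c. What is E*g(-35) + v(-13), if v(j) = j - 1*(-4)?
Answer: -11742439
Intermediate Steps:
h(L) = 4*L
v(j) = 4 + j (v(j) = j + 4 = 4 + j)
E = 335498 (E = (-162 - 457)*(-598 + 4*14) = -619*(-598 + 56) = -619*(-542) = 335498)
E*g(-35) + v(-13) = 335498*(-35) + (4 - 13) = -11742430 - 9 = -11742439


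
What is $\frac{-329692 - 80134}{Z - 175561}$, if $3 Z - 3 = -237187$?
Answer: $\frac{1229478}{763867} \approx 1.6095$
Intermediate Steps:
$Z = - \frac{237184}{3}$ ($Z = 1 + \frac{1}{3} \left(-237187\right) = 1 - \frac{237187}{3} = - \frac{237184}{3} \approx -79061.0$)
$\frac{-329692 - 80134}{Z - 175561} = \frac{-329692 - 80134}{- \frac{237184}{3} - 175561} = - \frac{409826}{- \frac{763867}{3}} = \left(-409826\right) \left(- \frac{3}{763867}\right) = \frac{1229478}{763867}$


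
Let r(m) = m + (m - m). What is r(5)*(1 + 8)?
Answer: 45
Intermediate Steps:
r(m) = m (r(m) = m + 0 = m)
r(5)*(1 + 8) = 5*(1 + 8) = 5*9 = 45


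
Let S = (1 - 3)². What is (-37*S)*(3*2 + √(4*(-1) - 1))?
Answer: -888 - 148*I*√5 ≈ -888.0 - 330.94*I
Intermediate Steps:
S = 4 (S = (-2)² = 4)
(-37*S)*(3*2 + √(4*(-1) - 1)) = (-37*4)*(3*2 + √(4*(-1) - 1)) = -148*(6 + √(-4 - 1)) = -148*(6 + √(-5)) = -148*(6 + I*√5) = -888 - 148*I*√5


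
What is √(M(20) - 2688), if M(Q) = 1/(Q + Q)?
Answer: I*√1075190/20 ≈ 51.846*I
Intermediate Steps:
M(Q) = 1/(2*Q)
√(M(20) - 2688) = √((½)/20 - 2688) = √((½)*(1/20) - 2688) = √(1/40 - 2688) = √(-107519/40) = I*√1075190/20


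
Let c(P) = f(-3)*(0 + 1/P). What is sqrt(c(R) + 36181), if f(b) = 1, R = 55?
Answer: 2*sqrt(27361895)/55 ≈ 190.21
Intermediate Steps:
c(P) = 1/P (c(P) = 1*(0 + 1/P) = 1/P)
sqrt(c(R) + 36181) = sqrt(1/55 + 36181) = sqrt(1989956/55) = 2*sqrt(27361895)/55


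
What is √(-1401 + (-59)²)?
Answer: 4*√130 ≈ 45.607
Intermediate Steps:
√(-1401 + (-59)²) = √(-1401 + 3481) = √2080 = 4*√130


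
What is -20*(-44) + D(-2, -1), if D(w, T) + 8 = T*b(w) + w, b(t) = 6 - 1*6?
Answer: 870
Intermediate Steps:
b(t) = 0 (b(t) = 6 - 6 = 0)
D(w, T) = -8 + w (D(w, T) = -8 + (T*0 + w) = -8 + (0 + w) = -8 + w)
-20*(-44) + D(-2, -1) = -20*(-44) + (-8 - 2) = 880 - 10 = 870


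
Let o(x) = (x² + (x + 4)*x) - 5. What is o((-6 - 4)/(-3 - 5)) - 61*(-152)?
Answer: 74201/8 ≈ 9275.1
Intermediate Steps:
o(x) = -5 + x² + x*(4 + x) (o(x) = (x² + (4 + x)*x) - 5 = (x² + x*(4 + x)) - 5 = -5 + x² + x*(4 + x))
o((-6 - 4)/(-3 - 5)) - 61*(-152) = (-5 + 2*((-6 - 4)/(-3 - 5))² + 4*((-6 - 4)/(-3 - 5))) - 61*(-152) = (-5 + 2*(-10/(-8))² + 4*(-10/(-8))) + 9272 = (-5 + 2*(-10*(-⅛))² + 4*(-10*(-⅛))) + 9272 = (-5 + 2*(5/4)² + 4*(5/4)) + 9272 = (-5 + 2*(25/16) + 5) + 9272 = (-5 + 25/8 + 5) + 9272 = 25/8 + 9272 = 74201/8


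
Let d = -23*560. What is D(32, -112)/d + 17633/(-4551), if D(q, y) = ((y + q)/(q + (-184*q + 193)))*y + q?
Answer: -11490402523/2963815995 ≈ -3.8769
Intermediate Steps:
d = -12880
D(q, y) = q + y*(q + y)/(193 - 183*q) (D(q, y) = ((q + y)/(q + (193 - 184*q)))*y + q = ((q + y)/(193 - 183*q))*y + q = y*(q + y)/(193 - 183*q) + q = q + y*(q + y)/(193 - 183*q))
D(32, -112)/d + 17633/(-4551) = ((-1*(-112)² - 193*32 + 183*32² - 1*32*(-112))/(-193 + 183*32))/(-12880) + 17633/(-4551) = ((-1*12544 - 6176 + 183*1024 + 3584)/(-193 + 5856))*(-1/12880) + 17633*(-1/4551) = ((-12544 - 6176 + 187392 + 3584)/5663)*(-1/12880) - 17633/4551 = ((1/5663)*172256)*(-1/12880) - 17633/4551 = (24608/809)*(-1/12880) - 17633/4551 = -1538/651245 - 17633/4551 = -11490402523/2963815995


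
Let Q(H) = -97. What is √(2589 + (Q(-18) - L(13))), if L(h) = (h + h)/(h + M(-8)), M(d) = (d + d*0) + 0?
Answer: √62170/5 ≈ 49.868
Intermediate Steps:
M(d) = d (M(d) = (d + 0) + 0 = d + 0 = d)
L(h) = 2*h/(-8 + h) (L(h) = (h + h)/(h - 8) = (2*h)/(-8 + h) = 2*h/(-8 + h))
√(2589 + (Q(-18) - L(13))) = √(2589 + (-97 - 2*13/(-8 + 13))) = √(2589 + (-97 - 2*13/5)) = √(2589 + (-97 - 1*26/5)) = √(2589 + (-97 - 26/5)) = √(2589 - 511/5) = √(12434/5) = √62170/5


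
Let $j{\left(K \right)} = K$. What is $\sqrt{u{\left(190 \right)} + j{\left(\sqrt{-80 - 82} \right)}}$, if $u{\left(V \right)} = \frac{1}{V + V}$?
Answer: $\frac{\sqrt{95 + 324900 i \sqrt{2}}}{190} \approx 2.5229 + 2.5224 i$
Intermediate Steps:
$u{\left(V \right)} = \frac{1}{2 V}$
$\sqrt{u{\left(190 \right)} + j{\left(\sqrt{-80 - 82} \right)}} = \sqrt{\frac{1}{2 \cdot 190} + \sqrt{-80 - 82}} = \sqrt{\frac{1}{2} \cdot \frac{1}{190} + \sqrt{-162}} = \sqrt{\frac{1}{380} + 9 i \sqrt{2}}$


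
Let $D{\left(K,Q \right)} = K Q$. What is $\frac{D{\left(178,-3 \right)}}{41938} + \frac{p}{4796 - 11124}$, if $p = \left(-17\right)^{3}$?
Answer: $\frac{101331121}{132691832} \approx 0.76366$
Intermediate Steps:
$p = -4913$
$\frac{D{\left(178,-3 \right)}}{41938} + \frac{p}{4796 - 11124} = \frac{178 \left(-3\right)}{41938} - \frac{4913}{4796 - 11124} = \left(-534\right) \frac{1}{41938} - \frac{4913}{4796 - 11124} = - \frac{267}{20969} - \frac{4913}{-6328} = - \frac{267}{20969} - - \frac{4913}{6328} = - \frac{267}{20969} + \frac{4913}{6328} = \frac{101331121}{132691832}$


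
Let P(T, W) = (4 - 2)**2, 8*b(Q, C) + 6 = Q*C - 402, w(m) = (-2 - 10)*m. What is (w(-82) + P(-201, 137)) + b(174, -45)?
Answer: -167/4 ≈ -41.750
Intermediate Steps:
w(m) = -12*m
b(Q, C) = -51 + C*Q/8 (b(Q, C) = -3/4 + (Q*C - 402)/8 = -3/4 + (C*Q - 402)/8 = -3/4 + (-402 + C*Q)/8 = -3/4 + (-201/4 + C*Q/8) = -51 + C*Q/8)
P(T, W) = 4 (P(T, W) = 2**2 = 4)
(w(-82) + P(-201, 137)) + b(174, -45) = (-12*(-82) + 4) + (-51 + (1/8)*(-45)*174) = (984 + 4) + (-51 - 3915/4) = 988 - 4119/4 = -167/4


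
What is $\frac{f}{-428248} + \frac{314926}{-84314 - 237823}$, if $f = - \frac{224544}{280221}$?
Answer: $- \frac{1574680560352570}{1610739800980029} \approx -0.97761$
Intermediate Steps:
$f = - \frac{74848}{93407}$ ($f = \left(-224544\right) \frac{1}{280221} = - \frac{74848}{93407} \approx -0.80131$)
$\frac{f}{-428248} + \frac{314926}{-84314 - 237823} = - \frac{74848}{93407 \left(-428248\right)} + \frac{314926}{-84314 - 237823} = \left(- \frac{74848}{93407}\right) \left(- \frac{1}{428248}\right) + \frac{314926}{-84314 - 237823} = \frac{9356}{5000170117} + \frac{314926}{-322137} = \frac{9356}{5000170117} + 314926 \left(- \frac{1}{322137}\right) = \frac{9356}{5000170117} - \frac{314926}{322137} = - \frac{1574680560352570}{1610739800980029}$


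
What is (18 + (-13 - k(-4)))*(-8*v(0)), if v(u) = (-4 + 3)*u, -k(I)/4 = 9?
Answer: 0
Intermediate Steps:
k(I) = -36 (k(I) = -4*9 = -36)
v(u) = -u
(18 + (-13 - k(-4)))*(-8*v(0)) = (18 + (-13 - 1*(-36)))*(-(-8)*0) = (18 + (-13 + 36))*(-8*0) = (18 + 23)*0 = 41*0 = 0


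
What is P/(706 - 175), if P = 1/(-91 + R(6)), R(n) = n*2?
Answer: -1/41949 ≈ -2.3838e-5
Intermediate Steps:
R(n) = 2*n
P = -1/79 (P = 1/(-91 + 2*6) = 1/(-91 + 12) = 1/(-79) = -1/79 ≈ -0.012658)
P/(706 - 175) = -1/79/(706 - 175) = -1/79/531 = (1/531)*(-1/79) = -1/41949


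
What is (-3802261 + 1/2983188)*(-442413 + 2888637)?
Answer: -2312264571976234084/248599 ≈ -9.3012e+12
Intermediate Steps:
(-3802261 + 1/2983188)*(-442413 + 2888637) = (-3802261 + 1/2983188)*2446224 = -11342859388067/2983188*2446224 = -2312264571976234084/248599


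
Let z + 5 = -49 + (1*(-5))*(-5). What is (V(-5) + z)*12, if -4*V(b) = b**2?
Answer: -423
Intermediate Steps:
V(b) = -b**2/4
z = -29 (z = -5 + (-49 + (1*(-5))*(-5)) = -5 + (-49 - 5*(-5)) = -5 + (-49 + 25) = -5 - 24 = -29)
(V(-5) + z)*12 = (-1/4*(-5)**2 - 29)*12 = (-1/4*25 - 29)*12 = (-25/4 - 29)*12 = -141/4*12 = -423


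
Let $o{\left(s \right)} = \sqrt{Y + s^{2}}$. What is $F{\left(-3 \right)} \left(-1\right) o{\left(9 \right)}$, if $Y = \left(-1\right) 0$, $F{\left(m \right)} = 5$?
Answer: $-45$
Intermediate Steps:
$Y = 0$
$o{\left(s \right)} = \sqrt{s^{2}}$ ($o{\left(s \right)} = \sqrt{0 + s^{2}} = \sqrt{s^{2}}$)
$F{\left(-3 \right)} \left(-1\right) o{\left(9 \right)} = 5 \left(-1\right) \sqrt{9^{2}} = - 5 \sqrt{81} = \left(-5\right) 9 = -45$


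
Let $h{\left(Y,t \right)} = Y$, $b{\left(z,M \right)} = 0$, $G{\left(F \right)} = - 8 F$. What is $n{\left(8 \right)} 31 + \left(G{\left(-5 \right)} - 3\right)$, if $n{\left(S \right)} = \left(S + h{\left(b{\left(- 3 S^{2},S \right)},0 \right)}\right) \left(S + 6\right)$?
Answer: $3509$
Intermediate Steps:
$n{\left(S \right)} = S \left(6 + S\right)$ ($n{\left(S \right)} = \left(S + 0\right) \left(S + 6\right) = S \left(6 + S\right)$)
$n{\left(8 \right)} 31 + \left(G{\left(-5 \right)} - 3\right) = 8 \left(6 + 8\right) 31 - -37 = 8 \cdot 14 \cdot 31 + \left(40 - 3\right) = 112 \cdot 31 + 37 = 3472 + 37 = 3509$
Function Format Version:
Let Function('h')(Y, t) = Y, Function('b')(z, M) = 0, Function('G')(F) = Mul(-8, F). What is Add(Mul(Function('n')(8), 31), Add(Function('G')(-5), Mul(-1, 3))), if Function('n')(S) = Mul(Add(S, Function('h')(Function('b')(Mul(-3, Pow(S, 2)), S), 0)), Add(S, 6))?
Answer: 3509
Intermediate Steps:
Function('n')(S) = Mul(S, Add(6, S)) (Function('n')(S) = Mul(Add(S, 0), Add(S, 6)) = Mul(S, Add(6, S)))
Add(Mul(Function('n')(8), 31), Add(Function('G')(-5), Mul(-1, 3))) = Add(Mul(Mul(8, Add(6, 8)), 31), Add(Mul(-8, -5), Mul(-1, 3))) = Add(Mul(Mul(8, 14), 31), Add(40, -3)) = Add(Mul(112, 31), 37) = Add(3472, 37) = 3509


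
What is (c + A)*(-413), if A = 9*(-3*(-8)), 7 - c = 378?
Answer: 64015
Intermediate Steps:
c = -371 (c = 7 - 1*378 = 7 - 378 = -371)
A = 216 (A = 9*24 = 216)
(c + A)*(-413) = (-371 + 216)*(-413) = -155*(-413) = 64015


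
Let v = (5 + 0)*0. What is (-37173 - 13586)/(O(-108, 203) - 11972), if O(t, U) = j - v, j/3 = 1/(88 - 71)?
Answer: 862903/203521 ≈ 4.2399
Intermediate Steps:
j = 3/17 (j = 3/(88 - 71) = 3/17 ≈ 0.17647)
v = 0 (v = 5*0 = 0)
O(t, U) = 3/17 (O(t, U) = 3/17 - 1*0 = 3/17 + 0 = 3/17)
(-37173 - 13586)/(O(-108, 203) - 11972) = (-37173 - 13586)/(3/17 - 11972) = -50759/(-203521/17) = -50759*(-17/203521) = 862903/203521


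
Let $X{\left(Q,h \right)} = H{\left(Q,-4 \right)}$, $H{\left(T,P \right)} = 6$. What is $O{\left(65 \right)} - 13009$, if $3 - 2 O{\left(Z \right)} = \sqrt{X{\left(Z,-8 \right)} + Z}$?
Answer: $- \frac{26015}{2} - \frac{\sqrt{71}}{2} \approx -13012.0$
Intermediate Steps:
$X{\left(Q,h \right)} = 6$
$O{\left(Z \right)} = \frac{3}{2} - \frac{\sqrt{6 + Z}}{2}$
$O{\left(65 \right)} - 13009 = \left(\frac{3}{2} - \frac{\sqrt{6 + 65}}{2}\right) - 13009 = \left(\frac{3}{2} - \frac{\sqrt{71}}{2}\right) - 13009 = - \frac{26015}{2} - \frac{\sqrt{71}}{2}$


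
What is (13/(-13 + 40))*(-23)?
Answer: -299/27 ≈ -11.074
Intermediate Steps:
(13/(-13 + 40))*(-23) = (13/27)*(-23) = -299/27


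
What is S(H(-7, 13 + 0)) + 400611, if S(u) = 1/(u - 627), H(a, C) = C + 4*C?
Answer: 225143381/562 ≈ 4.0061e+5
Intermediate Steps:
H(a, C) = 5*C
S(u) = 1/(-627 + u)
S(H(-7, 13 + 0)) + 400611 = 1/(-627 + 5*(13 + 0)) + 400611 = 1/(-627 + 5*13) + 400611 = 1/(-627 + 65) + 400611 = 1/(-562) + 400611 = -1/562 + 400611 = 225143381/562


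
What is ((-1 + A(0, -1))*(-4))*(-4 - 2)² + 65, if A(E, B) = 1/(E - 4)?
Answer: 245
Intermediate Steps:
A(E, B) = 1/(-4 + E)
((-1 + A(0, -1))*(-4))*(-4 - 2)² + 65 = ((-1 + 1/(-4 + 0))*(-4))*(-4 - 2)² + 65 = ((-1 + 1/(-4))*(-4))*(-6)² + 65 = ((-1 - ¼)*(-4))*36 + 65 = -5/4*(-4)*36 + 65 = 5*36 + 65 = 180 + 65 = 245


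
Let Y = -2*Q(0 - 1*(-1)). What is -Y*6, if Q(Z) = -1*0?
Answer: 0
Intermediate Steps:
Q(Z) = 0
Y = 0 (Y = -2*0 = 0)
-Y*6 = -1*0*6 = 0*6 = 0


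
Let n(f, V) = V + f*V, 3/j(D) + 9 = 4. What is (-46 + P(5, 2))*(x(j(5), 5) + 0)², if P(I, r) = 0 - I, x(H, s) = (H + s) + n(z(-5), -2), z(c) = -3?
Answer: -89964/25 ≈ -3598.6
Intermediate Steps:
j(D) = -⅗ (j(D) = 3/(-9 + 4) = 3/(-5) = 3*(-⅕) = -⅗)
n(f, V) = V + V*f
x(H, s) = 4 + H + s (x(H, s) = (H + s) - 2*(1 - 3) = (H + s) - 2*(-2) = (H + s) + 4 = 4 + H + s)
P(I, r) = -I
(-46 + P(5, 2))*(x(j(5), 5) + 0)² = (-46 - 1*5)*((4 - ⅗ + 5) + 0)² = (-46 - 5)*(42/5 + 0)² = -51*(42/5)² = -51*1764/25 = -89964/25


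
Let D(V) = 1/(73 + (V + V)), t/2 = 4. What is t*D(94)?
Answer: 8/261 ≈ 0.030651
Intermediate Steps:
t = 8 (t = 2*4 = 8)
D(V) = 1/(73 + 2*V)
t*D(94) = 8/(73 + 2*94) = 8/(73 + 188) = 8/261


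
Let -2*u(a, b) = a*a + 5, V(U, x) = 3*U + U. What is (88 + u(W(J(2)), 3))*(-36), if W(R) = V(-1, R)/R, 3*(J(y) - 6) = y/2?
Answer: -1108566/361 ≈ -3070.8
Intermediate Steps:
V(U, x) = 4*U
J(y) = 6 + y/6 (J(y) = 6 + (y/2)/3 = 6 + y/6)
W(R) = -4/R (W(R) = (4*(-1))/R = -4/R)
u(a, b) = -5/2 - a**2/2 (u(a, b) = -(a*a + 5)/2 = -(a**2 + 5)/2 = -(5 + a**2)/2 = -5/2 - a**2/2)
(88 + u(W(J(2)), 3))*(-36) = (88 + (-5/2 - 16/(6 + (1/6)*2)**2/2))*(-36) = (88 + (-5/2 - 16/(6 + 1/3)**2/2))*(-36) = (88 + (-5/2 - (-4/19/3)**2/2))*(-36) = (88 + (-5/2 - (-4*3/19)**2/2))*(-36) = (88 + (-5/2 - (-12/19)**2/2))*(-36) = (88 + (-5/2 - 1/2*144/361))*(-36) = (88 + (-5/2 - 72/361))*(-36) = (88 - 1949/722)*(-36) = (61587/722)*(-36) = -1108566/361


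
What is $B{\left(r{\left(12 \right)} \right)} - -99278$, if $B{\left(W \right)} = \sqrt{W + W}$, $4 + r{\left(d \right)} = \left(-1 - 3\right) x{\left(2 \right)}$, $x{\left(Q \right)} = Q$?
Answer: $99278 + 2 i \sqrt{6} \approx 99278.0 + 4.899 i$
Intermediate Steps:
$r{\left(d \right)} = -12$ ($r{\left(d \right)} = -4 + \left(-1 - 3\right) 2 = -4 - 8 = -12$)
$B{\left(W \right)} = \sqrt{2} \sqrt{W}$ ($B{\left(W \right)} = \sqrt{2 W} = \sqrt{2} \sqrt{W}$)
$B{\left(r{\left(12 \right)} \right)} - -99278 = \sqrt{2} \sqrt{-12} - -99278 = \sqrt{2} \cdot 2 i \sqrt{3} + 99278 = 2 i \sqrt{6} + 99278 = 99278 + 2 i \sqrt{6}$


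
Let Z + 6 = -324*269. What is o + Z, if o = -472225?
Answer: -559387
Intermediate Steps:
Z = -87162 (Z = -6 - 324*269 = -6 - 87156 = -87162)
o + Z = -472225 - 87162 = -559387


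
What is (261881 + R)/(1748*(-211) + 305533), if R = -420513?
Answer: 158632/63295 ≈ 2.5062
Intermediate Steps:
(261881 + R)/(1748*(-211) + 305533) = (261881 - 420513)/(1748*(-211) + 305533) = -158632/(-368828 + 305533) = -158632/(-63295) = -158632*(-1/63295) = 158632/63295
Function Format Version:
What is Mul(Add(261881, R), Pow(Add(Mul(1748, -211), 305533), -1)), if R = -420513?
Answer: Rational(158632, 63295) ≈ 2.5062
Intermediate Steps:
Mul(Add(261881, R), Pow(Add(Mul(1748, -211), 305533), -1)) = Mul(Add(261881, -420513), Pow(Add(Mul(1748, -211), 305533), -1)) = Mul(-158632, Pow(Add(-368828, 305533), -1)) = Mul(-158632, Pow(-63295, -1)) = Mul(-158632, Rational(-1, 63295)) = Rational(158632, 63295)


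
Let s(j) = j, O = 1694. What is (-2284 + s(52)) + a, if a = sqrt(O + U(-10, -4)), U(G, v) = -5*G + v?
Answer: -2232 + 2*sqrt(435) ≈ -2190.3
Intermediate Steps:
U(G, v) = v - 5*G
a = 2*sqrt(435) (a = sqrt(1694 + (-4 - 5*(-10))) = sqrt(1694 + (-4 + 50)) = sqrt(1694 + 46) = sqrt(1740) = 2*sqrt(435) ≈ 41.713)
(-2284 + s(52)) + a = (-2284 + 52) + 2*sqrt(435) = -2232 + 2*sqrt(435)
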